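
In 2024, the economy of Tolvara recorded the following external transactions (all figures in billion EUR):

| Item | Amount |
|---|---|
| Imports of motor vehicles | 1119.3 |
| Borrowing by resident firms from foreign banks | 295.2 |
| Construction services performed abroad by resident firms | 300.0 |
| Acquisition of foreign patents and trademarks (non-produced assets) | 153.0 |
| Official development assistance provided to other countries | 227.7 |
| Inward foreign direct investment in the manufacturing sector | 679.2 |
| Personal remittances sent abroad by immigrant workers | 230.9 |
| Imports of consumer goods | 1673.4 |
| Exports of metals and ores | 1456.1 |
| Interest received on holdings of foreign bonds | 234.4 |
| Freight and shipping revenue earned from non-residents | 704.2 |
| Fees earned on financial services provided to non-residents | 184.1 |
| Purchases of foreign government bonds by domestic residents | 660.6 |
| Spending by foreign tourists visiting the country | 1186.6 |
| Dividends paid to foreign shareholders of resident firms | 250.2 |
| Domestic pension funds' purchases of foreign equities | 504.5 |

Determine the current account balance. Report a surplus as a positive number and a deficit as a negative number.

Goods: -1673.4 + 1456.1 - 1119.3 = -1336.6
Services: 1186.6 + 300.0 + 704.2 + 184.1 = 2374.9
Primary income: 234.4 - 250.2 = -15.8
Secondary income: -230.9 - 227.7 = -458.6
Current account = (-1336.6) + 2374.9 + (-15.8) + (-458.6) = 563.9
(Excluded from the current account — financial account: borrowing by resident firms from foreign banks 295.2, inward foreign direct investment in the manufacturing sector 679.2, purchases of foreign government bonds by domestic residents 660.6, domestic pension funds' purchases of foreign equities 504.5; capital account: acquisition of foreign patents and trademarks (non-produced assets) 153.0.)

563.9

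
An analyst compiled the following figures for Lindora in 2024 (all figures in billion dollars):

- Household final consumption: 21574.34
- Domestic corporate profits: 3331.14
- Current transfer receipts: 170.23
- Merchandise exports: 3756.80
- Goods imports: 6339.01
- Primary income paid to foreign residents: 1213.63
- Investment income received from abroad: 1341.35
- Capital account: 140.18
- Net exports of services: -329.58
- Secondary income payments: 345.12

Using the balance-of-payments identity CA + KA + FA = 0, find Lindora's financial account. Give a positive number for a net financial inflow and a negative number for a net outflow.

2818.78

Goods balance = 3756.80 - 6339.01 = -2582.21
Services balance = -329.58
Trade balance (goods + services) = -2582.21 + (-329.58) = -2911.79
Net primary income = 1341.35 - 1213.63 = 127.72
Net secondary income = 170.23 - 345.12 = -174.89
Current account = -2911.79 + 127.72 + (-174.89) = -2958.96
Financial account = -(-2958.96 + 140.18) = 2818.78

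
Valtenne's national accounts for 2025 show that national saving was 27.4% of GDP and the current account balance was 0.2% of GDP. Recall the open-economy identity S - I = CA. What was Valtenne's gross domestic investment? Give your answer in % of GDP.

27.2

S - I = CA (net lending to the rest of the world).
I = S - CA = 27.4 - 0.2 = 27.2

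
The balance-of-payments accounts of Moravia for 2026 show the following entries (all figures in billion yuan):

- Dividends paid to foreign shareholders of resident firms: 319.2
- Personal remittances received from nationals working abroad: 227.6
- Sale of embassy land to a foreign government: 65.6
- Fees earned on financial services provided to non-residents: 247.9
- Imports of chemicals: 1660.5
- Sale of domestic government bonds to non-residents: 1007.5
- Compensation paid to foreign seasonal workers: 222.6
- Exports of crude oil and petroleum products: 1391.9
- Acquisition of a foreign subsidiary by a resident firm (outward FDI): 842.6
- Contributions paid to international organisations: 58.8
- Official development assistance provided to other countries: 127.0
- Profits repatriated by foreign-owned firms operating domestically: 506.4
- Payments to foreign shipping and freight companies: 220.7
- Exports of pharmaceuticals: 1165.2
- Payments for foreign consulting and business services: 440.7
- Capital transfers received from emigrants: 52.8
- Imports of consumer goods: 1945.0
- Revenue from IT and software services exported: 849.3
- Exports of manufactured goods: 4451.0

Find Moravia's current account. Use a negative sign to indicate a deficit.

Goods: -1660.5 + 4451.0 + 1165.2 - 1945.0 + 1391.9 = 3402.6
Services: 849.3 - 220.7 - 440.7 + 247.9 = 435.8
Primary income: -222.6 - 506.4 - 319.2 = -1048.2
Secondary income: -127.0 - 58.8 + 227.6 = 41.8
Current account = 3402.6 + 435.8 + (-1048.2) + 41.8 = 2832.0
(Excluded from the current account — capital account: sale of embassy land to a foreign government 65.6, capital transfers received from emigrants 52.8; financial account: sale of domestic government bonds to non-residents 1007.5, acquisition of a foreign subsidiary by a resident firm (outward FDI) 842.6.)

2832.0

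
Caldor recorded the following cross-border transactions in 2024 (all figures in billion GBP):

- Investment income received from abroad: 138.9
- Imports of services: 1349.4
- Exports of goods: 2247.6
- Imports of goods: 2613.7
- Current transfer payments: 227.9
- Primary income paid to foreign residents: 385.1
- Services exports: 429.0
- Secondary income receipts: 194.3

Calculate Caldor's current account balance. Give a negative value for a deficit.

-1566.3

Goods balance = 2247.6 - 2613.7 = -366.1
Services balance = 429.0 - 1349.4 = -920.4
Trade balance (goods + services) = -366.1 + (-920.4) = -1286.5
Net primary income = 138.9 - 385.1 = -246.2
Net secondary income = 194.3 - 227.9 = -33.6
Current account = -1286.5 + (-246.2) + (-33.6) = -1566.3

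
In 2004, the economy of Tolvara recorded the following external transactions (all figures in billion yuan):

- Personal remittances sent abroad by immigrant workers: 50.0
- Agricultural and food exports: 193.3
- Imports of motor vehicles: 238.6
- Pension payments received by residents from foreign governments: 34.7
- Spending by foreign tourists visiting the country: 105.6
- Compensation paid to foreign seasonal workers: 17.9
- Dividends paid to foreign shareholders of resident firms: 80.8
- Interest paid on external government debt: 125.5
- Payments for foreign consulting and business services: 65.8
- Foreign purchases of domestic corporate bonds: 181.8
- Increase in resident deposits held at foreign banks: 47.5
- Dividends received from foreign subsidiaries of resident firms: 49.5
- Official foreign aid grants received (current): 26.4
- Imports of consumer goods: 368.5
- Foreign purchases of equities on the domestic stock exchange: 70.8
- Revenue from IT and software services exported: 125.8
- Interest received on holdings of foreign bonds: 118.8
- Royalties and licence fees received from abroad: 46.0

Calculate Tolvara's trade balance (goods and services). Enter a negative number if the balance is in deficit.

-202.2

Goods: -238.6 - 368.5 + 193.3 = -413.8
Services: 105.6 + 46.0 - 65.8 + 125.8 = 211.6
Trade balance = -413.8 + 211.6 = -202.2
(Excluded from the trade balance — secondary income: personal remittances sent abroad by immigrant workers 50.0, pension payments received by residents from foreign governments 34.7, official foreign aid grants received (current) 26.4; primary income: compensation paid to foreign seasonal workers 17.9, dividends paid to foreign shareholders of resident firms 80.8, interest paid on external government debt 125.5, dividends received from foreign subsidiaries of resident firms 49.5, interest received on holdings of foreign bonds 118.8; financial account: foreign purchases of domestic corporate bonds 181.8, increase in resident deposits held at foreign banks 47.5, foreign purchases of equities on the domestic stock exchange 70.8.)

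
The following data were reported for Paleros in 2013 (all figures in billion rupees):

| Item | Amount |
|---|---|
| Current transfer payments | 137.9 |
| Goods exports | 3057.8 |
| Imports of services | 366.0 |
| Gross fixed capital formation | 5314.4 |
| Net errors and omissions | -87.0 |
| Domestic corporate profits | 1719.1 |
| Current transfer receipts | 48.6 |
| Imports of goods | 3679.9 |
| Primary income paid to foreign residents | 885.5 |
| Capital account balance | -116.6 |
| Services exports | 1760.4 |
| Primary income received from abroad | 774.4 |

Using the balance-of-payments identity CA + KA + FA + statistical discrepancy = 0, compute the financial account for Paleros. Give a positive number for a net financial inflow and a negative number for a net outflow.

-368.3

Goods balance = 3057.8 - 3679.9 = -622.1
Services balance = 1760.4 - 366.0 = 1394.4
Trade balance (goods + services) = -622.1 + 1394.4 = 772.3
Net primary income = 774.4 - 885.5 = -111.1
Net secondary income = 48.6 - 137.9 = -89.3
Current account = 772.3 + (-111.1) + (-89.3) = 571.9
Financial account = -(571.9 + (-116.6) + (-87.0)) = -368.3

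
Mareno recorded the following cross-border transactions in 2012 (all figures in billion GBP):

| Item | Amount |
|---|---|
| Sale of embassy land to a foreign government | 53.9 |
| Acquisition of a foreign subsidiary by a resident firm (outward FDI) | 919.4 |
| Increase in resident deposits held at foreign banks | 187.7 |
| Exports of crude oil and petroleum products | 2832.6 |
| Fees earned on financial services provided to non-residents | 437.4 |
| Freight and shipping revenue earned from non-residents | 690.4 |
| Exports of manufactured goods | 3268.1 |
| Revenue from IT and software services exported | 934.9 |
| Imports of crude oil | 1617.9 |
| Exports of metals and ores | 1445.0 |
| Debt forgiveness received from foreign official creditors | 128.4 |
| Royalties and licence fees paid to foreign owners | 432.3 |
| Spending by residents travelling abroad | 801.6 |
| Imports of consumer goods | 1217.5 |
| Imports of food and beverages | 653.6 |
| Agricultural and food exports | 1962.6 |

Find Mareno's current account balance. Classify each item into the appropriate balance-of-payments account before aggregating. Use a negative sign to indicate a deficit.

Goods: 1962.6 + 3268.1 - 653.6 + 2832.6 + 1445.0 - 1617.9 - 1217.5 = 6019.3
Services: 690.4 - 801.6 - 432.3 + 934.9 + 437.4 = 828.8
Current account = 6019.3 + 828.8 = 6848.1
(Excluded from the current account — capital account: sale of embassy land to a foreign government 53.9, debt forgiveness received from foreign official creditors 128.4; financial account: acquisition of a foreign subsidiary by a resident firm (outward FDI) 919.4, increase in resident deposits held at foreign banks 187.7.)

6848.1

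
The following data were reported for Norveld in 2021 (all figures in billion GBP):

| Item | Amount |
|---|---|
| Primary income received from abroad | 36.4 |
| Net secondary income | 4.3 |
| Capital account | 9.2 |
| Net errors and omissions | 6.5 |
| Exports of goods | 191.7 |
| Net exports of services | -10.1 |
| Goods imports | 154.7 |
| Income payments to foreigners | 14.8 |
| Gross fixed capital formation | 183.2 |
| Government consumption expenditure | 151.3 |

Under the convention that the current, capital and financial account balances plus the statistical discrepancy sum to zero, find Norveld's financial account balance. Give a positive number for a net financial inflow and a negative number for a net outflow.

-68.5

Goods balance = 191.7 - 154.7 = 37.0
Services balance = -10.1
Trade balance (goods + services) = 37.0 + (-10.1) = 26.9
Net primary income = 36.4 - 14.8 = 21.6
Net secondary income = 4.3
Current account = 26.9 + 21.6 + 4.3 = 52.8
Financial account = -(52.8 + 9.2 + 6.5) = -68.5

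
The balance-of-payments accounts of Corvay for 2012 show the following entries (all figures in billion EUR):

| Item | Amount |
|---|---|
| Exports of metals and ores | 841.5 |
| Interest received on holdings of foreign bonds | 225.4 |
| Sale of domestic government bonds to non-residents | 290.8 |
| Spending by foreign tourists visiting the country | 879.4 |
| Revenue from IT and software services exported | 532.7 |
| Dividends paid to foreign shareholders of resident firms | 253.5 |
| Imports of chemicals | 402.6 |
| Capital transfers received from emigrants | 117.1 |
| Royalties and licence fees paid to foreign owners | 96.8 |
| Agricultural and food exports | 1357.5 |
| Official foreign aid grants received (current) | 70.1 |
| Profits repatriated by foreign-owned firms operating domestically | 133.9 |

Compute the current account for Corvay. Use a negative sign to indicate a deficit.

3019.8

Goods: -402.6 + 841.5 + 1357.5 = 1796.4
Services: -96.8 + 532.7 + 879.4 = 1315.3
Primary income: 225.4 - 253.5 - 133.9 = -162.0
Secondary income: 70.1
Current account = 1796.4 + 1315.3 + (-162.0) + 70.1 = 3019.8
(Excluded from the current account — financial account: sale of domestic government bonds to non-residents 290.8; capital account: capital transfers received from emigrants 117.1.)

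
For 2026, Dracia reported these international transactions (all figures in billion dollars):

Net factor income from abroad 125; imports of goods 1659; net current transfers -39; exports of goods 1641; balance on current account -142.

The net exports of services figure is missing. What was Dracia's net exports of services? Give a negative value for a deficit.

Current account = goods balance + services balance + net primary income + net secondary income
Sum of the known components = 68
Net exports of services = CA - (known components) = -142 - 68 = -210

-210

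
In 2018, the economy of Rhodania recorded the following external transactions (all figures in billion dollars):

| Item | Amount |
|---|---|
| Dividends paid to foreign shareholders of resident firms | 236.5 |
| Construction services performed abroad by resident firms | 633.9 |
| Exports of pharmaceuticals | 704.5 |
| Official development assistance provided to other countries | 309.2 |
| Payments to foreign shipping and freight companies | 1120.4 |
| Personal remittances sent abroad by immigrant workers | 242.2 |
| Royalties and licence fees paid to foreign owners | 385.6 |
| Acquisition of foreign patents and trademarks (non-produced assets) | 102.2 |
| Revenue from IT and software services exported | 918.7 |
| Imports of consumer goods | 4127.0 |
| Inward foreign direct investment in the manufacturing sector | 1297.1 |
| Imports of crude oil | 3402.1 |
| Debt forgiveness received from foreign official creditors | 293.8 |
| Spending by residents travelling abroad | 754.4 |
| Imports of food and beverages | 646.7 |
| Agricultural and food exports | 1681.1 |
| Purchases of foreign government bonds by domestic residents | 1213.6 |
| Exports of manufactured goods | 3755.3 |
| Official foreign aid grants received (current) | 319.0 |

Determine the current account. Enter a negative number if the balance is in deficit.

Goods: -646.7 - 4127.0 + 1681.1 - 3402.1 + 3755.3 + 704.5 = -2034.9
Services: -385.6 + 918.7 + 633.9 - 754.4 - 1120.4 = -707.8
Primary income: -236.5
Secondary income: 319.0 - 309.2 - 242.2 = -232.4
Current account = (-2034.9) + (-707.8) + (-236.5) + (-232.4) = -3211.6
(Excluded from the current account — capital account: acquisition of foreign patents and trademarks (non-produced assets) 102.2, debt forgiveness received from foreign official creditors 293.8; financial account: inward foreign direct investment in the manufacturing sector 1297.1, purchases of foreign government bonds by domestic residents 1213.6.)

-3211.6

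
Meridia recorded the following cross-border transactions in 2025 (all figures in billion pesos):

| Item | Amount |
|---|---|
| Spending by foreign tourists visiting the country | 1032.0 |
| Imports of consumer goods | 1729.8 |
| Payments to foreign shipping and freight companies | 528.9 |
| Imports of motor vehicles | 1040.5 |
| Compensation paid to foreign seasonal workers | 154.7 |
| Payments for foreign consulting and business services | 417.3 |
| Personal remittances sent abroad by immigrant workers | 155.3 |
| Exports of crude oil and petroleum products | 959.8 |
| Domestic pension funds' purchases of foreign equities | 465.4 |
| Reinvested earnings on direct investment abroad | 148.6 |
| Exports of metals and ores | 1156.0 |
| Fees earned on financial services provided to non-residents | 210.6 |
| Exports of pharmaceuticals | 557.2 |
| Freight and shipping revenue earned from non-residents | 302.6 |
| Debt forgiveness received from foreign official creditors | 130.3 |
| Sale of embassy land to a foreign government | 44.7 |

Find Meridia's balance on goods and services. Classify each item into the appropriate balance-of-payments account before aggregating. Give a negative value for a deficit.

Goods: -1729.8 - 1040.5 + 959.8 + 557.2 + 1156.0 = -97.3
Services: -528.9 + 1032.0 + 210.6 - 417.3 + 302.6 = 599.0
Trade balance = -97.3 + 599.0 = 501.7
(Excluded from the trade balance — primary income: compensation paid to foreign seasonal workers 154.7, reinvested earnings on direct investment abroad 148.6; secondary income: personal remittances sent abroad by immigrant workers 155.3; financial account: domestic pension funds' purchases of foreign equities 465.4; capital account: debt forgiveness received from foreign official creditors 130.3, sale of embassy land to a foreign government 44.7.)

501.7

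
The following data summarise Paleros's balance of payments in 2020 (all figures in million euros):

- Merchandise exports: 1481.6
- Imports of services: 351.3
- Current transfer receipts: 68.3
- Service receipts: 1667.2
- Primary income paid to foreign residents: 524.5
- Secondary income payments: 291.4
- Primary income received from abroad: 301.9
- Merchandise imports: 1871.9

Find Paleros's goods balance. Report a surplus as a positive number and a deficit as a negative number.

-390.3

Goods balance = 1481.6 - 1871.9 = -390.3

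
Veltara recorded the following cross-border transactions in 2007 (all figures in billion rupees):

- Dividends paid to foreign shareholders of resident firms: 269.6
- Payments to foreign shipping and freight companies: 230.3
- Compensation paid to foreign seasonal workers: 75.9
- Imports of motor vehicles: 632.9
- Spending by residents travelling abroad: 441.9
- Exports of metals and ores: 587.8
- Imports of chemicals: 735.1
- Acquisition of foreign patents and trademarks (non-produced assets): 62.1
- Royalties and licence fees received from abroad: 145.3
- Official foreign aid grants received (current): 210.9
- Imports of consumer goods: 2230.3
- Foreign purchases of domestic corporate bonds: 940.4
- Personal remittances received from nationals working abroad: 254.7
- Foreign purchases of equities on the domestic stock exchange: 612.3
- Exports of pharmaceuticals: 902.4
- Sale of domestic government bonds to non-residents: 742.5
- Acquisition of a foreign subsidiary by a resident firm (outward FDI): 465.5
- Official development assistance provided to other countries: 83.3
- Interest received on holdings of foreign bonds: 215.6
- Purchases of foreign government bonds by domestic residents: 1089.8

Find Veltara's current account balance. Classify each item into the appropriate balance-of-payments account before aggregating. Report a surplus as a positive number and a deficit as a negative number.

-2382.6

Goods: -2230.3 - 632.9 + 902.4 - 735.1 + 587.8 = -2108.1
Services: -230.3 - 441.9 + 145.3 = -526.9
Primary income: -269.6 - 75.9 + 215.6 = -129.9
Secondary income: 254.7 - 83.3 + 210.9 = 382.3
Current account = (-2108.1) + (-526.9) + (-129.9) + 382.3 = -2382.6
(Excluded from the current account — capital account: acquisition of foreign patents and trademarks (non-produced assets) 62.1; financial account: foreign purchases of domestic corporate bonds 940.4, foreign purchases of equities on the domestic stock exchange 612.3, sale of domestic government bonds to non-residents 742.5, acquisition of a foreign subsidiary by a resident firm (outward FDI) 465.5, purchases of foreign government bonds by domestic residents 1089.8.)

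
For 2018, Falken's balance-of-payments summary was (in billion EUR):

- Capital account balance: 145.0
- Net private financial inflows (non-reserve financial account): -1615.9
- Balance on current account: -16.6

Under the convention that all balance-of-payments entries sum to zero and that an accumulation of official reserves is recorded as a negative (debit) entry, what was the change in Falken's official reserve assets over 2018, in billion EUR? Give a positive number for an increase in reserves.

Official reserve transactions balance = -((-16.6) + 145.0 + (-1615.9)) = 1487.5
An accumulation of reserves is recorded as a debit (negative entry), so the change in the stock of reserves is the negative of that balance.
Change in official reserves = -(1487.5) = -1487.5

-1487.5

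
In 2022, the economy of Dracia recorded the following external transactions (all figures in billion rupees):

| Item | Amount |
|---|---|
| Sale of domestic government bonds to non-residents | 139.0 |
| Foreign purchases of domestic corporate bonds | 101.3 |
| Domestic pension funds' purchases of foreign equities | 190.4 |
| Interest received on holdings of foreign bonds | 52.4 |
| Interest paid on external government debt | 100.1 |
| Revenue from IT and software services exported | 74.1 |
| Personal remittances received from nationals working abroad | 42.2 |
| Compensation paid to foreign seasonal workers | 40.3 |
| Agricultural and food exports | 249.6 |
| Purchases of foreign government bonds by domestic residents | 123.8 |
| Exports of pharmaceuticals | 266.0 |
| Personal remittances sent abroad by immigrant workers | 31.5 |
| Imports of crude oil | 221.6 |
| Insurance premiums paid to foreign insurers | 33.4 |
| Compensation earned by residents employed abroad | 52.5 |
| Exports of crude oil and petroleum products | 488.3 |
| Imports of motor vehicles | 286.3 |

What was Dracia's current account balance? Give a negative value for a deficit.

Goods: -221.6 + 266.0 + 488.3 + 249.6 - 286.3 = 496.0
Services: -33.4 + 74.1 = 40.7
Primary income: 52.4 - 100.1 + 52.5 - 40.3 = -35.5
Secondary income: 42.2 - 31.5 = 10.7
Current account = 496.0 + 40.7 + (-35.5) + 10.7 = 511.9
(Excluded from the current account — financial account: sale of domestic government bonds to non-residents 139.0, foreign purchases of domestic corporate bonds 101.3, domestic pension funds' purchases of foreign equities 190.4, purchases of foreign government bonds by domestic residents 123.8.)

511.9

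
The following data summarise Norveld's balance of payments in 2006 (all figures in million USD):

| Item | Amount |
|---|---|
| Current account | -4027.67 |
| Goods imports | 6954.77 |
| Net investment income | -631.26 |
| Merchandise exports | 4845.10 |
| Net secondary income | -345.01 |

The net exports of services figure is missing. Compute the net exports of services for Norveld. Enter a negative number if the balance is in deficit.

Current account = goods balance + services balance + net primary income + net secondary income
Sum of the known components = -3085.94
Net exports of services = CA - (known components) = -4027.67 - (-3085.94) = -941.73

-941.73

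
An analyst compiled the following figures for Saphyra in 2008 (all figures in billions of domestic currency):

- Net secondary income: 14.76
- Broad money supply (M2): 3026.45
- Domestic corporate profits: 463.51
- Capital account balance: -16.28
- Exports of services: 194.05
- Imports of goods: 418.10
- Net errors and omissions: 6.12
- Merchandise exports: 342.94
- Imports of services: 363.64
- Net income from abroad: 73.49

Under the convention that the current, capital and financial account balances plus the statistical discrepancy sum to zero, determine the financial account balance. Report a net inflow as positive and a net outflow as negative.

Goods balance = 342.94 - 418.10 = -75.16
Services balance = 194.05 - 363.64 = -169.59
Trade balance (goods + services) = -75.16 + (-169.59) = -244.75
Net primary income = 73.49
Net secondary income = 14.76
Current account = -244.75 + 73.49 + 14.76 = -156.50
Financial account = -(-156.50 + (-16.28) + 6.12) = 166.66

166.66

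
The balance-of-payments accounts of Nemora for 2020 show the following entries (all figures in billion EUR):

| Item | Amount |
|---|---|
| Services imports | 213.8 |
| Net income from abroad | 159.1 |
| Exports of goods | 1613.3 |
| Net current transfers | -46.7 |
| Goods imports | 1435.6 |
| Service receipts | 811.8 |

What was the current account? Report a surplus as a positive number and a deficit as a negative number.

Goods balance = 1613.3 - 1435.6 = 177.7
Services balance = 811.8 - 213.8 = 598.0
Trade balance (goods + services) = 177.7 + 598.0 = 775.7
Net primary income = 159.1
Net secondary income = -46.7
Current account = 775.7 + 159.1 + (-46.7) = 888.1

888.1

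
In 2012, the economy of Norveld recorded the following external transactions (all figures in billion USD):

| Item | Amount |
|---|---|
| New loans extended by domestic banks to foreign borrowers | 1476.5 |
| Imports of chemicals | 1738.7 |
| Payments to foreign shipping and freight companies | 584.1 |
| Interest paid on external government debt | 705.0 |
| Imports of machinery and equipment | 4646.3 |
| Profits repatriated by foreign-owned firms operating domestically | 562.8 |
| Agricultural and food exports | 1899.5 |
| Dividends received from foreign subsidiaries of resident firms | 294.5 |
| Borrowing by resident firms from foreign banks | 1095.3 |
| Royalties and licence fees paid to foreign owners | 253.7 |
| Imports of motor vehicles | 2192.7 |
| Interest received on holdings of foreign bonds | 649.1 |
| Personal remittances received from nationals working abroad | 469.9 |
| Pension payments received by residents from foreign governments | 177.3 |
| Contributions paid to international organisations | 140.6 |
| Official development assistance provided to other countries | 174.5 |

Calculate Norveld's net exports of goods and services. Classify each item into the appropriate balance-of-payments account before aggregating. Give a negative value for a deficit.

-7516.0

Goods: -2192.7 - 1738.7 - 4646.3 + 1899.5 = -6678.2
Services: -584.1 - 253.7 = -837.8
Trade balance = -6678.2 + (-837.8) = -7516.0
(Excluded from the trade balance — financial account: new loans extended by domestic banks to foreign borrowers 1476.5, borrowing by resident firms from foreign banks 1095.3; primary income: interest paid on external government debt 705.0, profits repatriated by foreign-owned firms operating domestically 562.8, dividends received from foreign subsidiaries of resident firms 294.5, interest received on holdings of foreign bonds 649.1; secondary income: personal remittances received from nationals working abroad 469.9, pension payments received by residents from foreign governments 177.3, contributions paid to international organisations 140.6, official development assistance provided to other countries 174.5.)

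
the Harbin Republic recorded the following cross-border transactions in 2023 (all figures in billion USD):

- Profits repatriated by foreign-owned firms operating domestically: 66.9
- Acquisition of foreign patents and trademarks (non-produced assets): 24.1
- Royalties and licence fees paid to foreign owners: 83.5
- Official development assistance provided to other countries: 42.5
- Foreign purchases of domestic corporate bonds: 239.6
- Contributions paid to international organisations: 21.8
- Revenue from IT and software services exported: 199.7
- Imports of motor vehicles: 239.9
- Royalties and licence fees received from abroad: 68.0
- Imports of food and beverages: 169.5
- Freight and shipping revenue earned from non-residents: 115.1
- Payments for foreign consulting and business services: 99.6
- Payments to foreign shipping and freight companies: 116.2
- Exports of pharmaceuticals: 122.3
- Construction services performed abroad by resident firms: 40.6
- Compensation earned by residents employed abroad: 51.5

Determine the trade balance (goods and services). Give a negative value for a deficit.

Goods: 122.3 - 169.5 - 239.9 = -287.1
Services: 68.0 + 115.1 - 116.2 - 99.6 - 83.5 + 40.6 + 199.7 = 124.1
Trade balance = -287.1 + 124.1 = -163.0
(Excluded from the trade balance — primary income: profits repatriated by foreign-owned firms operating domestically 66.9, compensation earned by residents employed abroad 51.5; capital account: acquisition of foreign patents and trademarks (non-produced assets) 24.1; secondary income: official development assistance provided to other countries 42.5, contributions paid to international organisations 21.8; financial account: foreign purchases of domestic corporate bonds 239.6.)

-163.0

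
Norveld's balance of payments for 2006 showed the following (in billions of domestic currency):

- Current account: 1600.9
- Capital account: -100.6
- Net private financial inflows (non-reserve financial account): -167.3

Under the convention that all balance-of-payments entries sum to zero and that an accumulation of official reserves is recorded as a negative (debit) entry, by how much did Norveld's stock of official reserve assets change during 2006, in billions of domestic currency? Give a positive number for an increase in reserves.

Official reserve transactions balance = -(1600.9 + (-100.6) + (-167.3)) = -1333.0
An accumulation of reserves is recorded as a debit (negative entry), so the change in the stock of reserves is the negative of that balance.
Change in official reserves = -(-1333.0) = 1333.0

1333.0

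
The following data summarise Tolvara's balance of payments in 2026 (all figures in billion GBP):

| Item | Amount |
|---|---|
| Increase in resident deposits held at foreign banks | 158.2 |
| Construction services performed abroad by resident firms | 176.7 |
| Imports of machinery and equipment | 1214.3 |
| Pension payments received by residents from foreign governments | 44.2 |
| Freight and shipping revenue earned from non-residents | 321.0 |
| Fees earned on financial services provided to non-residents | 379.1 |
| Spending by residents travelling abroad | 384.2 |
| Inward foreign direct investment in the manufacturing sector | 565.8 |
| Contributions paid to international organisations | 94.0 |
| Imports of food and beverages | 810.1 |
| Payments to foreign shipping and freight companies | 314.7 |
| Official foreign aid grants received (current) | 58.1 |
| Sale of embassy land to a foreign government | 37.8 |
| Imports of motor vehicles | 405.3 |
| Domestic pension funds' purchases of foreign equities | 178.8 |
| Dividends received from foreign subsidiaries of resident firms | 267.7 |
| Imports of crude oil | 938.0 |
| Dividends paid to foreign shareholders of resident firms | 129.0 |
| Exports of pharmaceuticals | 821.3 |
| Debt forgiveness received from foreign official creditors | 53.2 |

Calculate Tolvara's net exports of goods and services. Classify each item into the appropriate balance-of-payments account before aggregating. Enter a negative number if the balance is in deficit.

-2368.5

Goods: -405.3 - 810.1 - 938.0 + 821.3 - 1214.3 = -2546.4
Services: 176.7 + 321.0 - 384.2 - 314.7 + 379.1 = 177.9
Trade balance = -2546.4 + 177.9 = -2368.5
(Excluded from the trade balance — financial account: increase in resident deposits held at foreign banks 158.2, inward foreign direct investment in the manufacturing sector 565.8, domestic pension funds' purchases of foreign equities 178.8; secondary income: pension payments received by residents from foreign governments 44.2, contributions paid to international organisations 94.0, official foreign aid grants received (current) 58.1; capital account: sale of embassy land to a foreign government 37.8, debt forgiveness received from foreign official creditors 53.2; primary income: dividends received from foreign subsidiaries of resident firms 267.7, dividends paid to foreign shareholders of resident firms 129.0.)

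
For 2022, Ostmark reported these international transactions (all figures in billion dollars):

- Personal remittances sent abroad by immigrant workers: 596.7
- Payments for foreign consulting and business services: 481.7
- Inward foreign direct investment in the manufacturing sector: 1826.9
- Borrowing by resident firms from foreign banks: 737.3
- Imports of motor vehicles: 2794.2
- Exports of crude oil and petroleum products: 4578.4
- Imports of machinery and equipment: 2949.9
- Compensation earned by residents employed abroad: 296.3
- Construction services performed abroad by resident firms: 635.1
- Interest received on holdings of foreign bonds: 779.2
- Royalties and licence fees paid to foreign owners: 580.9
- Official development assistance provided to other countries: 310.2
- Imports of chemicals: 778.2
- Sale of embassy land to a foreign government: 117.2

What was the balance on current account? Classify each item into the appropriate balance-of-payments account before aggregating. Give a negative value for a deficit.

Goods: 4578.4 - 778.2 - 2794.2 - 2949.9 = -1943.9
Services: -580.9 - 481.7 + 635.1 = -427.5
Primary income: 779.2 + 296.3 = 1075.5
Secondary income: -596.7 - 310.2 = -906.9
Current account = (-1943.9) + (-427.5) + 1075.5 + (-906.9) = -2202.8
(Excluded from the current account — financial account: inward foreign direct investment in the manufacturing sector 1826.9, borrowing by resident firms from foreign banks 737.3; capital account: sale of embassy land to a foreign government 117.2.)

-2202.8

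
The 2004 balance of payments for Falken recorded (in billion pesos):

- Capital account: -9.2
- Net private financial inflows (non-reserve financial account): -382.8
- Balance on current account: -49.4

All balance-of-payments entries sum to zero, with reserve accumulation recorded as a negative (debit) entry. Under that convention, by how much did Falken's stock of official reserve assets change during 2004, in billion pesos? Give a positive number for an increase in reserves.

Official reserve transactions balance = -((-49.4) + (-9.2) + (-382.8)) = 441.4
An accumulation of reserves is recorded as a debit (negative entry), so the change in the stock of reserves is the negative of that balance.
Change in official reserves = -(441.4) = -441.4

-441.4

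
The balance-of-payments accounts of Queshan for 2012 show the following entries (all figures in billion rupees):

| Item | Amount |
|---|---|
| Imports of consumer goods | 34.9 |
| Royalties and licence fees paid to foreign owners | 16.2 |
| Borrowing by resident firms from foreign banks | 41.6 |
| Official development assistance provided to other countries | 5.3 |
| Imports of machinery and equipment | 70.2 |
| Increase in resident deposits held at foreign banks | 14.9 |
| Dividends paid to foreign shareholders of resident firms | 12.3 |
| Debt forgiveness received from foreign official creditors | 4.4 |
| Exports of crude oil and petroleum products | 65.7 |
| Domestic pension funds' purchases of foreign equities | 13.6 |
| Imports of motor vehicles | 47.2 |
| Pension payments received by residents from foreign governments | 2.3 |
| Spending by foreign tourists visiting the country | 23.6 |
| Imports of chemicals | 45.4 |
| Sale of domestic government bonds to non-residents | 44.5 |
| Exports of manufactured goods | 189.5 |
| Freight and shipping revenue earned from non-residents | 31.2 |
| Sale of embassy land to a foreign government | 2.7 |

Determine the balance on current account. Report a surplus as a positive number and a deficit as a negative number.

80.8

Goods: 189.5 - 70.2 - 34.9 + 65.7 - 47.2 - 45.4 = 57.5
Services: 31.2 - 16.2 + 23.6 = 38.6
Primary income: -12.3
Secondary income: -5.3 + 2.3 = -3.0
Current account = 57.5 + 38.6 + (-12.3) + (-3.0) = 80.8
(Excluded from the current account — financial account: borrowing by resident firms from foreign banks 41.6, increase in resident deposits held at foreign banks 14.9, domestic pension funds' purchases of foreign equities 13.6, sale of domestic government bonds to non-residents 44.5; capital account: debt forgiveness received from foreign official creditors 4.4, sale of embassy land to a foreign government 2.7.)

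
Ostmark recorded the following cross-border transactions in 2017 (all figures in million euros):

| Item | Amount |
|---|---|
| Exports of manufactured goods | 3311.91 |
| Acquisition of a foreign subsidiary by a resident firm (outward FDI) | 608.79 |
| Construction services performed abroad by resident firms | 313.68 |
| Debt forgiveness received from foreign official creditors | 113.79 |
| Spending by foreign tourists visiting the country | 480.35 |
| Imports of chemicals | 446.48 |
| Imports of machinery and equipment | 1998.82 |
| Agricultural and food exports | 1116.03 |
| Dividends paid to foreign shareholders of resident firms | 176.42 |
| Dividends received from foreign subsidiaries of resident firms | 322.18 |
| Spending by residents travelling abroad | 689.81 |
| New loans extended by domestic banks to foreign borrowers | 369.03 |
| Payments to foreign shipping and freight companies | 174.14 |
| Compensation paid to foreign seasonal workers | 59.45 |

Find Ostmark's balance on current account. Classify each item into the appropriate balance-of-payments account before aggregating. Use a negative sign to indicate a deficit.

Goods: -1998.82 - 446.48 + 3311.91 + 1116.03 = 1982.64
Services: -689.81 + 480.35 + 313.68 - 174.14 = -69.92
Primary income: -59.45 + 322.18 - 176.42 = 86.31
Current account = 1982.64 + (-69.92) + 86.31 = 1999.03
(Excluded from the current account — financial account: acquisition of a foreign subsidiary by a resident firm (outward FDI) 608.79, new loans extended by domestic banks to foreign borrowers 369.03; capital account: debt forgiveness received from foreign official creditors 113.79.)

1999.03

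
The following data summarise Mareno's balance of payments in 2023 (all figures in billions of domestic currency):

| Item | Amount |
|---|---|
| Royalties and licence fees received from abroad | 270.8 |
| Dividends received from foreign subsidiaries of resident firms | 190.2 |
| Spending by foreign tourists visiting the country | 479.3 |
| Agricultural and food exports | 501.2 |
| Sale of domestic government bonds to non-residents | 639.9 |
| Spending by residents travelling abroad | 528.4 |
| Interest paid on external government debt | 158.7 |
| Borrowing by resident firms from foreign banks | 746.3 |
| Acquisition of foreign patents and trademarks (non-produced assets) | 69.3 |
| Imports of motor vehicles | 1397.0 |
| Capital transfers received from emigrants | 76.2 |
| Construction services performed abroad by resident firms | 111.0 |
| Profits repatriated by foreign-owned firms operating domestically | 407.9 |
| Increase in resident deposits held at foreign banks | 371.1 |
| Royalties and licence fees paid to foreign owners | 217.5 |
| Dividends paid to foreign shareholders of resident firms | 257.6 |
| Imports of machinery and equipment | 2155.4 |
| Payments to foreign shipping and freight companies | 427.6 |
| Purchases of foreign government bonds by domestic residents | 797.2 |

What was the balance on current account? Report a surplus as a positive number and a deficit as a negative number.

-3997.6

Goods: 501.2 - 1397.0 - 2155.4 = -3051.2
Services: 111.0 - 427.6 - 217.5 + 479.3 - 528.4 + 270.8 = -312.4
Primary income: -158.7 - 257.6 - 407.9 + 190.2 = -634.0
Current account = (-3051.2) + (-312.4) + (-634.0) = -3997.6
(Excluded from the current account — financial account: sale of domestic government bonds to non-residents 639.9, borrowing by resident firms from foreign banks 746.3, increase in resident deposits held at foreign banks 371.1, purchases of foreign government bonds by domestic residents 797.2; capital account: acquisition of foreign patents and trademarks (non-produced assets) 69.3, capital transfers received from emigrants 76.2.)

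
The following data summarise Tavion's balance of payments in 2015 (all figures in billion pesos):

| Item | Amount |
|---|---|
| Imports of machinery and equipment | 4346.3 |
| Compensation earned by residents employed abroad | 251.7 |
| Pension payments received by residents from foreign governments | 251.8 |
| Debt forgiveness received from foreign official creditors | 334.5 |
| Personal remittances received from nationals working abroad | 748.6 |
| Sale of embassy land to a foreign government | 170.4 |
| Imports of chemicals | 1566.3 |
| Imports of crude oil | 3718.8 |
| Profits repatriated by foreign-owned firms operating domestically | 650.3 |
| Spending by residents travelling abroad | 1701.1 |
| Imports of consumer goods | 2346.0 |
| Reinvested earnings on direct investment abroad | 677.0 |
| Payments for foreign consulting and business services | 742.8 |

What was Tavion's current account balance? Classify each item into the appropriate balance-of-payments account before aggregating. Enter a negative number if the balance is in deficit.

-13142.5

Goods: -1566.3 - 4346.3 - 3718.8 - 2346.0 = -11977.4
Services: -1701.1 - 742.8 = -2443.9
Primary income: -650.3 + 677.0 + 251.7 = 278.4
Secondary income: 251.8 + 748.6 = 1000.4
Current account = (-11977.4) + (-2443.9) + 278.4 + 1000.4 = -13142.5
(Excluded from the current account — capital account: debt forgiveness received from foreign official creditors 334.5, sale of embassy land to a foreign government 170.4.)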